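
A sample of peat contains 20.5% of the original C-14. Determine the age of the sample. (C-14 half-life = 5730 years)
Age = t½ × log₂(1/ratio) = 13100 years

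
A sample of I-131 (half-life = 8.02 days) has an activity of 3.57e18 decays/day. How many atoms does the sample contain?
N = A/λ = 4.131e19 atoms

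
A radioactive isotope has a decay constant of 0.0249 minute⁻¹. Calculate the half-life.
t½ = ln(2)/λ = 27.84 minutes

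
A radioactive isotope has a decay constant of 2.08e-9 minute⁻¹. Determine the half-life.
t½ = ln(2)/λ = 3.332e8 minutes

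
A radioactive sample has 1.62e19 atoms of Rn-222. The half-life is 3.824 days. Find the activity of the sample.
A = λN = 2.936e18 decays/day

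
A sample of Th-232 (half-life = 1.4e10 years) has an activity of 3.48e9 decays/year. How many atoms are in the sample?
N = A/λ = 7.029e19 atoms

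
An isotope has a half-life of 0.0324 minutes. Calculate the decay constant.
λ = ln(2)/t½ = 21.39 minute⁻¹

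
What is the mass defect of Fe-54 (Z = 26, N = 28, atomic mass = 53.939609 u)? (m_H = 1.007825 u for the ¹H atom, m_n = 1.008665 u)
Δm = Z·m_H + N·m_n − M = 0.5065 u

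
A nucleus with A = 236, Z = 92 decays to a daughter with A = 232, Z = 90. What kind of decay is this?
ΔA = -4, ΔZ = -2 ⇒ alpha decay (α)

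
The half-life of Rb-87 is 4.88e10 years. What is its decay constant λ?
λ = ln(2)/t½ = 1.42e-11 year⁻¹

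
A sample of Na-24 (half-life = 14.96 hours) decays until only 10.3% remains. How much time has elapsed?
t = t½ × log₂(N₀/N) = 49.06 hours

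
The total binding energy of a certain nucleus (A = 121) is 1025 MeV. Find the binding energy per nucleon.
B.E./A = 1025/121 = 8.471 MeV/nucleon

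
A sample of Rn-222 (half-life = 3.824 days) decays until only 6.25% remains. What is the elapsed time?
t = t½ × log₂(N₀/N) = 15.3 days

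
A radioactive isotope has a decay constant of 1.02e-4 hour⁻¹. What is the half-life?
t½ = ln(2)/λ = 6796 hours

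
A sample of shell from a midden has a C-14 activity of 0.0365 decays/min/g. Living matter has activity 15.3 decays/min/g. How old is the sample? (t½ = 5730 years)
Age = t½ × log₂(A₀/A) = 49920 years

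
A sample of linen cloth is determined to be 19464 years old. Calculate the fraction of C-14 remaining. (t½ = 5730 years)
N/N₀ = (1/2)^(t/t½) = 0.09494 = 9.49%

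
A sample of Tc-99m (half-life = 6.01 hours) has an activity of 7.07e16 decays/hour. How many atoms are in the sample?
N = A/λ = 6.13e17 atoms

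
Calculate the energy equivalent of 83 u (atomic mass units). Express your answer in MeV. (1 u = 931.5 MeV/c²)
E = mc² = 77310 MeV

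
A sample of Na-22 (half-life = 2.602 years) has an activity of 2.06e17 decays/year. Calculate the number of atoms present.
N = A/λ = 7.733e17 atoms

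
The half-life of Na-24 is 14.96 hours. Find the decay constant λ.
λ = ln(2)/t½ = 0.04633 hour⁻¹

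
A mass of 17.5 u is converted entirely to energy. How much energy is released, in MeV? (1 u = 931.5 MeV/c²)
E = mc² = 16300 MeV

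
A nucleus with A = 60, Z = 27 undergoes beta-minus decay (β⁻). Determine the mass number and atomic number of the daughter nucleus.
Daughter: A = 60, Z = 28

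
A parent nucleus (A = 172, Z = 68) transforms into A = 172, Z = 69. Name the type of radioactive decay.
ΔA = 0, ΔZ = +1 ⇒ beta-minus decay (β⁻)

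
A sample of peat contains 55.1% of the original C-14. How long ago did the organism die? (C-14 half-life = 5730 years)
Age = t½ × log₂(1/ratio) = 4927 years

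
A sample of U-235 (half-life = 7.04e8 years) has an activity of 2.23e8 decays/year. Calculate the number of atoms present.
N = A/λ = 2.265e17 atoms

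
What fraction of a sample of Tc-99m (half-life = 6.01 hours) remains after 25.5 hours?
N/N₀ = (1/2)^(t/t½) = 0.05281 = 5.28%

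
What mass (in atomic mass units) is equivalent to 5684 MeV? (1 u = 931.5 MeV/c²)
m = E/c² = 6.102 u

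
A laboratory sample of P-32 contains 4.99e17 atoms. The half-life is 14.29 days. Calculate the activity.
A = λN = 2.42e16 decays/day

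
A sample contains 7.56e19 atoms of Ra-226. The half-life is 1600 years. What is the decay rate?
A = λN = 3.275e16 decays/year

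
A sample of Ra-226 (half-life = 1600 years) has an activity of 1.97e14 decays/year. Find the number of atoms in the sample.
N = A/λ = 4.547e17 atoms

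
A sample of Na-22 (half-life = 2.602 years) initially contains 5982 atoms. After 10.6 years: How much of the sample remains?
N = N₀(1/2)^(t/t½) = 355.2 atoms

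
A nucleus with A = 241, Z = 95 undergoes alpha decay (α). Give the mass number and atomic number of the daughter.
Daughter: A = 237, Z = 93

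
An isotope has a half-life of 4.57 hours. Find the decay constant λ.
λ = ln(2)/t½ = 0.1517 hour⁻¹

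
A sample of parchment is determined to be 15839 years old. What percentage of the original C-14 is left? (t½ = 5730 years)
N/N₀ = (1/2)^(t/t½) = 0.1472 = 14.7%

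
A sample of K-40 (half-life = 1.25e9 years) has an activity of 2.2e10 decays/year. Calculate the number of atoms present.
N = A/λ = 3.967e19 atoms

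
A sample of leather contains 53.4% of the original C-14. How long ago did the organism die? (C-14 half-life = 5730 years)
Age = t½ × log₂(1/ratio) = 5186 years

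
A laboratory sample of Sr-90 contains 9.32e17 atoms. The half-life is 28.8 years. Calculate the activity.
A = λN = 2.243e16 decays/year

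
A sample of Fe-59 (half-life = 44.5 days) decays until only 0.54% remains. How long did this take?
t = t½ × log₂(N₀/N) = 335.2 days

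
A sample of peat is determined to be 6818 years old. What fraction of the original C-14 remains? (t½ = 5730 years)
N/N₀ = (1/2)^(t/t½) = 0.4383 = 43.8%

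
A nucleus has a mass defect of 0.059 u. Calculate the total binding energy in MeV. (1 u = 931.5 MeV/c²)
B.E. = Δm × 931.5 = 54.96 MeV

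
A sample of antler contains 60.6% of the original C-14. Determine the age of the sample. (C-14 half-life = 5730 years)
Age = t½ × log₂(1/ratio) = 4141 years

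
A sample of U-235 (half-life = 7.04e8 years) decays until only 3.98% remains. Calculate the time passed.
t = t½ × log₂(N₀/N) = 3.274e9 years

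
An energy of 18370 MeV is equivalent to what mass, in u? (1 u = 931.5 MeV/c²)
m = E/c² = 19.72 u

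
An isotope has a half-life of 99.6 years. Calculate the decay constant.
λ = ln(2)/t½ = 0.006959 year⁻¹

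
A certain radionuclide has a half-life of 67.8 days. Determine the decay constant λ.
λ = ln(2)/t½ = 0.01022 day⁻¹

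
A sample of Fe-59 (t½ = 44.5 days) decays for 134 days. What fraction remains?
N/N₀ = (1/2)^(t/t½) = 0.124 = 12.4%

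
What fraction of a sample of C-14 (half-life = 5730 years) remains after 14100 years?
N/N₀ = (1/2)^(t/t½) = 0.1817 = 18.2%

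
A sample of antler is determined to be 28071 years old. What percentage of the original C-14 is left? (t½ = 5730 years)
N/N₀ = (1/2)^(t/t½) = 0.03352 = 3.35%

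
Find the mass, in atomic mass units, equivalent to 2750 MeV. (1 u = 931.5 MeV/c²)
m = E/c² = 2.952 u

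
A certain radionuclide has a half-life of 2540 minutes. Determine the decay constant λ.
λ = ln(2)/t½ = 2.729e-4 minute⁻¹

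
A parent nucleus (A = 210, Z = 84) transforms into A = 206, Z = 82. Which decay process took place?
ΔA = -4, ΔZ = -2 ⇒ alpha decay (α)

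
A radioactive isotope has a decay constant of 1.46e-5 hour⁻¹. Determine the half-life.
t½ = ln(2)/λ = 47480 hours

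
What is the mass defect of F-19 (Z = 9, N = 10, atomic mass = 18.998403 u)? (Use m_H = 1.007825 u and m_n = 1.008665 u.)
Δm = Z·m_H + N·m_n − M = 0.1587 u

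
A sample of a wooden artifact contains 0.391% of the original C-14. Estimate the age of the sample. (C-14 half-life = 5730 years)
Age = t½ × log₂(1/ratio) = 45830 years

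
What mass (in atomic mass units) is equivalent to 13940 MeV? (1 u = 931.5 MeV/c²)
m = E/c² = 14.97 u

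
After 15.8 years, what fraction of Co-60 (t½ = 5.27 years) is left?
N/N₀ = (1/2)^(t/t½) = 0.1252 = 12.5%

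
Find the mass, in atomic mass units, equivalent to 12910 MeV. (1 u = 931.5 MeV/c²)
m = E/c² = 13.86 u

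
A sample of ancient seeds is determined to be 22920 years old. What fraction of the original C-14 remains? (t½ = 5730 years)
N/N₀ = (1/2)^(t/t½) = 0.0625 = 6.25%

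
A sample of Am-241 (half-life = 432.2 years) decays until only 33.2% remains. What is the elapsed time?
t = t½ × log₂(N₀/N) = 687.5 years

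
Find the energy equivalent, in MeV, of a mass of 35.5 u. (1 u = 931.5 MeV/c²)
E = mc² = 33070 MeV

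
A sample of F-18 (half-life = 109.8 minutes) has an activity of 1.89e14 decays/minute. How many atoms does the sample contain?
N = A/λ = 2.994e16 atoms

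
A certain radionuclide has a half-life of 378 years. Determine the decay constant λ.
λ = ln(2)/t½ = 0.001834 year⁻¹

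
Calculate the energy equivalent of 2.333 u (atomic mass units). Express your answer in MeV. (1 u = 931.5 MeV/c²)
E = mc² = 2173 MeV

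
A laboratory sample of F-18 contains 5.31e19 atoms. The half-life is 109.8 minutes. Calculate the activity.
A = λN = 3.352e17 decays/minute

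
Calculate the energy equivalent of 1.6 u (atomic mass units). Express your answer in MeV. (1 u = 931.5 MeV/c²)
E = mc² = 1490 MeV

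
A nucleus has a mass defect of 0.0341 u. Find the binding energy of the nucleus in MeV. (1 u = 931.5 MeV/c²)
B.E. = Δm × 931.5 = 31.76 MeV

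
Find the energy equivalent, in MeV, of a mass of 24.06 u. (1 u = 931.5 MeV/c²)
E = mc² = 22410 MeV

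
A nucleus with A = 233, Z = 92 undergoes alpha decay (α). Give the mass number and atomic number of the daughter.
Daughter: A = 229, Z = 90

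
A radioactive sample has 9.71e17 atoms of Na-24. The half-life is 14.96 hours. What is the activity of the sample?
A = λN = 4.499e16 decays/hour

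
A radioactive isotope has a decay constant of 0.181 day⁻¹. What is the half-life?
t½ = ln(2)/λ = 3.83 days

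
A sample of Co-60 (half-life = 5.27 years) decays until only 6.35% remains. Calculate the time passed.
t = t½ × log₂(N₀/N) = 20.96 years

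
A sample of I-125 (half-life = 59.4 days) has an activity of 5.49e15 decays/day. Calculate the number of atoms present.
N = A/λ = 4.705e17 atoms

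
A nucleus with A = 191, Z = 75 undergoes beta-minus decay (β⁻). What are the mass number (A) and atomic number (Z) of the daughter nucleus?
Daughter: A = 191, Z = 76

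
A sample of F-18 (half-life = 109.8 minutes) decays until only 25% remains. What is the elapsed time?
t = t½ × log₂(N₀/N) = 219.6 minutes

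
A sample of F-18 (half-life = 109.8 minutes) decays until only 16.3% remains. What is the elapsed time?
t = t½ × log₂(N₀/N) = 287.4 minutes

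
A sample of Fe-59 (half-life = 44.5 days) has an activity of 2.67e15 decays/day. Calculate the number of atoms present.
N = A/λ = 1.714e17 atoms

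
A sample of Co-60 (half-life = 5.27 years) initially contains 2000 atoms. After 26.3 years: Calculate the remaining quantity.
N = N₀(1/2)^(t/t½) = 62.91 atoms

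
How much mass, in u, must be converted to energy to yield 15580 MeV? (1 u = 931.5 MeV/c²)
m = E/c² = 16.73 u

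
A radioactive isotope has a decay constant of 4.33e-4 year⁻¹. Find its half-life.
t½ = ln(2)/λ = 1601 years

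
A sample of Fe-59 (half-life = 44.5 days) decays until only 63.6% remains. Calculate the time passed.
t = t½ × log₂(N₀/N) = 29.05 days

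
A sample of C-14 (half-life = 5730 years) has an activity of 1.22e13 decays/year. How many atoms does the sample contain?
N = A/λ = 1.009e17 atoms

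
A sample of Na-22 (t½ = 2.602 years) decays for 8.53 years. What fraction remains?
N/N₀ = (1/2)^(t/t½) = 0.1031 = 10.3%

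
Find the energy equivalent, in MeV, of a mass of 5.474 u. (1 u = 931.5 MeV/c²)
E = mc² = 5099 MeV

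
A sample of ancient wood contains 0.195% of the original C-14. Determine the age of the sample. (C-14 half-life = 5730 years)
Age = t½ × log₂(1/ratio) = 51580 years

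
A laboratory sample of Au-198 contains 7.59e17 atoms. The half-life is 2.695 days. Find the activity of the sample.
A = λN = 1.952e17 decays/day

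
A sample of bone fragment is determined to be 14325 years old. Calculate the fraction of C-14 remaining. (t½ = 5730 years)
N/N₀ = (1/2)^(t/t½) = 0.1768 = 17.7%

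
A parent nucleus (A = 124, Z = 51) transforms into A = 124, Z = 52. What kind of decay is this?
ΔA = 0, ΔZ = +1 ⇒ beta-minus decay (β⁻)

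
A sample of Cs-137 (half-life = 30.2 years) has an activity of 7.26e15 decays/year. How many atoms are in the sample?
N = A/λ = 3.163e17 atoms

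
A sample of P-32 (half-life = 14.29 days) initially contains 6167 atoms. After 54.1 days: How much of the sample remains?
N = N₀(1/2)^(t/t½) = 447.1 atoms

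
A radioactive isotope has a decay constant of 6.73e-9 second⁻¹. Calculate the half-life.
t½ = ln(2)/λ = 1.03e8 seconds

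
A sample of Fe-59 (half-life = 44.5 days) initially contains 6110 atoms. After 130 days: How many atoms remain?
N = N₀(1/2)^(t/t½) = 806.5 atoms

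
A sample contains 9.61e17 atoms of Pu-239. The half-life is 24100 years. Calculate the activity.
A = λN = 2.764e13 decays/year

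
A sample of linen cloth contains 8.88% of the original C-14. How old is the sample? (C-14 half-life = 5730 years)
Age = t½ × log₂(1/ratio) = 20020 years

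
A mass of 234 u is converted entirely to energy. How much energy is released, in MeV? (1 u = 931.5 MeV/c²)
E = mc² = 2.18e5 MeV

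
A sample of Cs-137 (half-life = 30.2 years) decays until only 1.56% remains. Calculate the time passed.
t = t½ × log₂(N₀/N) = 181.3 years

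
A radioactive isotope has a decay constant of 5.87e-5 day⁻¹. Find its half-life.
t½ = ln(2)/λ = 11810 days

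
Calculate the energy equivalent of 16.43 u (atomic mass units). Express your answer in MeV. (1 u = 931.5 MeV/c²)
E = mc² = 15300 MeV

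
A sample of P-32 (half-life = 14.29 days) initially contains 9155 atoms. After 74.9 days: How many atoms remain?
N = N₀(1/2)^(t/t½) = 242 atoms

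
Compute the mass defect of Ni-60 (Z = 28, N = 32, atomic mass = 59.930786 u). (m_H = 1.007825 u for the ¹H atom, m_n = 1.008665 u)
Δm = Z·m_H + N·m_n − M = 0.5656 u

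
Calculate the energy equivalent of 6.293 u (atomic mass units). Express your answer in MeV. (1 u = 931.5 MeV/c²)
E = mc² = 5862 MeV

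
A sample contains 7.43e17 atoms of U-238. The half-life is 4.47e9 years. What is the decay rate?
A = λN = 1.152e8 decays/year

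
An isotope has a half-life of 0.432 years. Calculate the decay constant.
λ = ln(2)/t½ = 1.605 year⁻¹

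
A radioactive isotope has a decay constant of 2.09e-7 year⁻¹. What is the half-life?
t½ = ln(2)/λ = 3.316e6 years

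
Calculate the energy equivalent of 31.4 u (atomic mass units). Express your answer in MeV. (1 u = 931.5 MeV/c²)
E = mc² = 29250 MeV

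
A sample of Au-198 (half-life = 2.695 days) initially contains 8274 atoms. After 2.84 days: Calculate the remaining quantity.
N = N₀(1/2)^(t/t½) = 3986 atoms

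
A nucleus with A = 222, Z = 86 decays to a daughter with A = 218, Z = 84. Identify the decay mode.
ΔA = -4, ΔZ = -2 ⇒ alpha decay (α)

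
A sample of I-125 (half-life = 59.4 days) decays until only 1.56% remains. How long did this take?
t = t½ × log₂(N₀/N) = 356.5 days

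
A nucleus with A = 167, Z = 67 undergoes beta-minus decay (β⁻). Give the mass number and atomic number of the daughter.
Daughter: A = 167, Z = 68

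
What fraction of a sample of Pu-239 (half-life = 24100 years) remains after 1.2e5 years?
N/N₀ = (1/2)^(t/t½) = 0.0317 = 3.17%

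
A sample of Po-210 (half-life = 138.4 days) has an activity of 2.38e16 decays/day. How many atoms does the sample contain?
N = A/λ = 4.752e18 atoms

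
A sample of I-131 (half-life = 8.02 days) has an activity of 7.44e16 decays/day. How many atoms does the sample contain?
N = A/λ = 8.608e17 atoms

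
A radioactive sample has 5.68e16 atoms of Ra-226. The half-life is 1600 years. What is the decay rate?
A = λN = 2.461e13 decays/year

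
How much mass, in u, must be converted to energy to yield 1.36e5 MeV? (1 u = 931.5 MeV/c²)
m = E/c² = 146 u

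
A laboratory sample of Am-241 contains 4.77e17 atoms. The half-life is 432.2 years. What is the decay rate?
A = λN = 7.65e14 decays/year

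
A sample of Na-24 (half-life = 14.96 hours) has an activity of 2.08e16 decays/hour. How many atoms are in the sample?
N = A/λ = 4.489e17 atoms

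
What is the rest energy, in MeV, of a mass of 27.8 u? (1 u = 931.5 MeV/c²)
E = mc² = 25900 MeV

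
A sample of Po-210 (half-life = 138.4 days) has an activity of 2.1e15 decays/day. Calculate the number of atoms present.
N = A/λ = 4.193e17 atoms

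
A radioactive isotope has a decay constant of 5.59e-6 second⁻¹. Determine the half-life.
t½ = ln(2)/λ = 1.24e5 seconds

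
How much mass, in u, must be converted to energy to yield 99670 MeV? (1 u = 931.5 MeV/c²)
m = E/c² = 107 u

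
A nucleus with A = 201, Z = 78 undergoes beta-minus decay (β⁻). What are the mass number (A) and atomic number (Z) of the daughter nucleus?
Daughter: A = 201, Z = 79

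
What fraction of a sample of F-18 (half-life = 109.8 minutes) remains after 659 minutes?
N/N₀ = (1/2)^(t/t½) = 0.01561 = 1.56%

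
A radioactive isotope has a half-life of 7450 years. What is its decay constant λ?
λ = ln(2)/t½ = 9.304e-5 year⁻¹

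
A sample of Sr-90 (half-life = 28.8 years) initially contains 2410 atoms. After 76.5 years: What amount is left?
N = N₀(1/2)^(t/t½) = 382.3 atoms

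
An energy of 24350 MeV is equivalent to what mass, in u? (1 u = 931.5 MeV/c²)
m = E/c² = 26.14 u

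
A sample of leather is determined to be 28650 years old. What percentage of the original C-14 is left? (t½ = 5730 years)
N/N₀ = (1/2)^(t/t½) = 0.03125 = 3.12%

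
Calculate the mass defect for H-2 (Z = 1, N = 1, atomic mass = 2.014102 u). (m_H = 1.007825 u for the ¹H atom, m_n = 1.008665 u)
Δm = Z·m_H + N·m_n − M = 0.002388 u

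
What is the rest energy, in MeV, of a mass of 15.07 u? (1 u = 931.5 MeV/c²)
E = mc² = 14040 MeV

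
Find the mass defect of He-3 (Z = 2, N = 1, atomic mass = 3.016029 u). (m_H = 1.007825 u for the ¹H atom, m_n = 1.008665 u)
Δm = Z·m_H + N·m_n − M = 0.008286 u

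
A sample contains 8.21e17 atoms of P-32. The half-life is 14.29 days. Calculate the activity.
A = λN = 3.982e16 decays/day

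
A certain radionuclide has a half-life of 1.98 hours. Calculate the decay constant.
λ = ln(2)/t½ = 0.3501 hour⁻¹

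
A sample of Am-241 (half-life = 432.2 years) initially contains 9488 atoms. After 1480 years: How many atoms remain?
N = N₀(1/2)^(t/t½) = 883.8 atoms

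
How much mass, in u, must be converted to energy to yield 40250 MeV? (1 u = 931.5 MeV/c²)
m = E/c² = 43.21 u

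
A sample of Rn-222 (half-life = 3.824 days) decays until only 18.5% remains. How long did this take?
t = t½ × log₂(N₀/N) = 9.309 days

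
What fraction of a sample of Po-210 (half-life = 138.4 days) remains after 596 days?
N/N₀ = (1/2)^(t/t½) = 0.05054 = 5.05%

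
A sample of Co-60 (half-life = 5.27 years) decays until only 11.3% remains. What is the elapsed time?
t = t½ × log₂(N₀/N) = 16.58 years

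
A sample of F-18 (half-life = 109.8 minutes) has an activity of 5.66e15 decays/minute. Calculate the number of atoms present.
N = A/λ = 8.966e17 atoms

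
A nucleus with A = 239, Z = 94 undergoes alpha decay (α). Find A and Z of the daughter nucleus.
Daughter: A = 235, Z = 92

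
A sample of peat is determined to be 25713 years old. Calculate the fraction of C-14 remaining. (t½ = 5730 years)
N/N₀ = (1/2)^(t/t½) = 0.04458 = 4.46%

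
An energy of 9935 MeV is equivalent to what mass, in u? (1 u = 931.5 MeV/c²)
m = E/c² = 10.67 u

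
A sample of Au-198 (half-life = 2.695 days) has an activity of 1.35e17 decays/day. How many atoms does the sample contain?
N = A/λ = 5.249e17 atoms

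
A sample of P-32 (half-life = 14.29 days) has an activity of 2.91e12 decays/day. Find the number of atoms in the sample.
N = A/λ = 5.999e13 atoms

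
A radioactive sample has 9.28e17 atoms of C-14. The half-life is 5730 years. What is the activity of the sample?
A = λN = 1.123e14 decays/year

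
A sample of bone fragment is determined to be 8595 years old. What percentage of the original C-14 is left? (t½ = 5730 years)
N/N₀ = (1/2)^(t/t½) = 0.3536 = 35.4%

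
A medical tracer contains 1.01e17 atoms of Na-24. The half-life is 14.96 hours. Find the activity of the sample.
A = λN = 4.68e15 decays/hour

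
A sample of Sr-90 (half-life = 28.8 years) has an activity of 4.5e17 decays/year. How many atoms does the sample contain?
N = A/λ = 1.87e19 atoms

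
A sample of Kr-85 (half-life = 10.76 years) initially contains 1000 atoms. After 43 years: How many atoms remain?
N = N₀(1/2)^(t/t½) = 62.66 atoms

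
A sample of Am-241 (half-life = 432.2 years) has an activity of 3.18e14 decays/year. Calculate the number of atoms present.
N = A/λ = 1.983e17 atoms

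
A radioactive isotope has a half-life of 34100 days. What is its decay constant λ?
λ = ln(2)/t½ = 2.033e-5 day⁻¹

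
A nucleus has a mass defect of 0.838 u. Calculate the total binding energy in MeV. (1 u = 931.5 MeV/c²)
B.E. = Δm × 931.5 = 780.6 MeV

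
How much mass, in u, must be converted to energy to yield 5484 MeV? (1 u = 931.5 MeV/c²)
m = E/c² = 5.887 u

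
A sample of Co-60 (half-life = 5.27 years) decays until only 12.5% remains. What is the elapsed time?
t = t½ × log₂(N₀/N) = 15.81 years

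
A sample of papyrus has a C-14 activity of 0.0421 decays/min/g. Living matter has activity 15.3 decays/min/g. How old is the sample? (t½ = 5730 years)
Age = t½ × log₂(A₀/A) = 48740 years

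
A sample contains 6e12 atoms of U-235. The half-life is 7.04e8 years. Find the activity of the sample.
A = λN = 5908 decays/year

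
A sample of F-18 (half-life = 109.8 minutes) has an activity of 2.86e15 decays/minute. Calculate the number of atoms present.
N = A/λ = 4.53e17 atoms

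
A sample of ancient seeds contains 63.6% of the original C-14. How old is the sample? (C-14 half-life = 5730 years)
Age = t½ × log₂(1/ratio) = 3741 years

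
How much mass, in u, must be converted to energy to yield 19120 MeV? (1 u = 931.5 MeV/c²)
m = E/c² = 20.53 u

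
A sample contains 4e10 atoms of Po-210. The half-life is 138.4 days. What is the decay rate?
A = λN = 2.003e8 decays/day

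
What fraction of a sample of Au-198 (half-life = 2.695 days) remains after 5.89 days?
N/N₀ = (1/2)^(t/t½) = 0.2198 = 22%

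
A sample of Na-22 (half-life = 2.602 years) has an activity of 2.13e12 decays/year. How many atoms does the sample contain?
N = A/λ = 7.996e12 atoms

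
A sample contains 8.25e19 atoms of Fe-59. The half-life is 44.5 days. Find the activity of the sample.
A = λN = 1.285e18 decays/day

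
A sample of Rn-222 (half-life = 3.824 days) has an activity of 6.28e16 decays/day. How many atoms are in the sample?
N = A/λ = 3.465e17 atoms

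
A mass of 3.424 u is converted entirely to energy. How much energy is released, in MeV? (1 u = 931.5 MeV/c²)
E = mc² = 3189 MeV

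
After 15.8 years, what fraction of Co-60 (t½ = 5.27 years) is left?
N/N₀ = (1/2)^(t/t½) = 0.1252 = 12.5%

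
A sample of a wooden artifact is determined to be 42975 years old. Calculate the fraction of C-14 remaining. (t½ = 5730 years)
N/N₀ = (1/2)^(t/t½) = 0.005524 = 0.552%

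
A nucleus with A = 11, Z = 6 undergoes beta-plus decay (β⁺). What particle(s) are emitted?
β⁺: positron (e⁺) + neutrino (νₑ)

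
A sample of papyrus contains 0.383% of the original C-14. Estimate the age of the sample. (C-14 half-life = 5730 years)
Age = t½ × log₂(1/ratio) = 46000 years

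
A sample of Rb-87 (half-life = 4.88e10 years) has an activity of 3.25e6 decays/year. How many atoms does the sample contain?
N = A/λ = 2.288e17 atoms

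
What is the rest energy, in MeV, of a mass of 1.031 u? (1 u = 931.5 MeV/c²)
E = mc² = 960.4 MeV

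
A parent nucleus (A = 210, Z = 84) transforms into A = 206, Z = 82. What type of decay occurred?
ΔA = -4, ΔZ = -2 ⇒ alpha decay (α)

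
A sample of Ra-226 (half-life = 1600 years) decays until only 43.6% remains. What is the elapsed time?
t = t½ × log₂(N₀/N) = 1916 years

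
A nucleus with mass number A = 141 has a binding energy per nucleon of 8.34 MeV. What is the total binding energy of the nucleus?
B.E. = 8.34 × 141 = 1176 MeV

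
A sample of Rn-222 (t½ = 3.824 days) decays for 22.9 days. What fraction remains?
N/N₀ = (1/2)^(t/t½) = 0.01575 = 1.58%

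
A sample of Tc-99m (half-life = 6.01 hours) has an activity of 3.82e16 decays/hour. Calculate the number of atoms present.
N = A/λ = 3.312e17 atoms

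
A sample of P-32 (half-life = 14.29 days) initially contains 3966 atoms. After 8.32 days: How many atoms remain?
N = N₀(1/2)^(t/t½) = 2649 atoms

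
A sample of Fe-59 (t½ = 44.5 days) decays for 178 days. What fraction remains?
N/N₀ = (1/2)^(t/t½) = 0.0625 = 6.25%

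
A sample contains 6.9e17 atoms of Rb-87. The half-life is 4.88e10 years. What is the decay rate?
A = λN = 9.801e6 decays/year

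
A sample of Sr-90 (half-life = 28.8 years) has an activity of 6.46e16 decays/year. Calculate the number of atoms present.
N = A/λ = 2.684e18 atoms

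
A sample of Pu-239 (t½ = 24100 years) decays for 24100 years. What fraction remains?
N/N₀ = (1/2)^(t/t½) = 0.5 = 50%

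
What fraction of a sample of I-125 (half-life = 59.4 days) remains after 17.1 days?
N/N₀ = (1/2)^(t/t½) = 0.8191 = 81.9%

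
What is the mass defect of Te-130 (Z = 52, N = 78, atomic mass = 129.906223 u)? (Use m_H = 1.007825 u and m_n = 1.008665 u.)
Δm = Z·m_H + N·m_n − M = 1.177 u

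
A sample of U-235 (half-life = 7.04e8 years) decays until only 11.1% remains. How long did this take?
t = t½ × log₂(N₀/N) = 2.233e9 years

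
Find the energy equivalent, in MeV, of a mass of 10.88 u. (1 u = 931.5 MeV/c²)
E = mc² = 10130 MeV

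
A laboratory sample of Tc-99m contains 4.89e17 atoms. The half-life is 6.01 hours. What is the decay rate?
A = λN = 5.64e16 decays/hour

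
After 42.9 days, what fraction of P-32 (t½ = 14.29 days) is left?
N/N₀ = (1/2)^(t/t½) = 0.1248 = 12.5%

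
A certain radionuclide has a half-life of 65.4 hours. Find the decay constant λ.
λ = ln(2)/t½ = 0.0106 hour⁻¹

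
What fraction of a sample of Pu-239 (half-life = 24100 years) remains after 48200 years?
N/N₀ = (1/2)^(t/t½) = 0.25 = 25%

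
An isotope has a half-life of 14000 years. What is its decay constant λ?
λ = ln(2)/t½ = 4.951e-5 year⁻¹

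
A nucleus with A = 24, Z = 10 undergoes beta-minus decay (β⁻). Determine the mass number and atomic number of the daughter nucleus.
Daughter: A = 24, Z = 11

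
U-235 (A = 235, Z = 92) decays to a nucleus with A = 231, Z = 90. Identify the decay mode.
ΔA = -4, ΔZ = -2 ⇒ alpha decay (α)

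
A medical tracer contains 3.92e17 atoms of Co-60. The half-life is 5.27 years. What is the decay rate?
A = λN = 5.156e16 decays/year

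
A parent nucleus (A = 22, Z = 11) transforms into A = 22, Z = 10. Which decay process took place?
ΔA = 0, ΔZ = -1 ⇒ beta-plus decay (β⁺) or electron capture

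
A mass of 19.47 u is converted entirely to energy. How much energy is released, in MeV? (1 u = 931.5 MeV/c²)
E = mc² = 18140 MeV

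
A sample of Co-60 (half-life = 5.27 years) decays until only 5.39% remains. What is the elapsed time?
t = t½ × log₂(N₀/N) = 22.21 years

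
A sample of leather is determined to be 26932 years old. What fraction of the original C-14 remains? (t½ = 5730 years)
N/N₀ = (1/2)^(t/t½) = 0.03847 = 3.85%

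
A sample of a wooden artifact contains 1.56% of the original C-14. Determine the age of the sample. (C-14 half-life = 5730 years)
Age = t½ × log₂(1/ratio) = 34390 years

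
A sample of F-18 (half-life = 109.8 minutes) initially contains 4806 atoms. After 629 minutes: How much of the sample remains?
N = N₀(1/2)^(t/t½) = 90.64 atoms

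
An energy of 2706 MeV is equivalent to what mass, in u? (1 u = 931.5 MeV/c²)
m = E/c² = 2.905 u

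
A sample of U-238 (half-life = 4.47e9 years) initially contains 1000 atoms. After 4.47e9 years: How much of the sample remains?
N = N₀(1/2)^(t/t½) = 500 atoms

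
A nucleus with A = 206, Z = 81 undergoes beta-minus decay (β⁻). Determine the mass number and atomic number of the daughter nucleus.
Daughter: A = 206, Z = 82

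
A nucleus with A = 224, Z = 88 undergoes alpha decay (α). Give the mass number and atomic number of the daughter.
Daughter: A = 220, Z = 86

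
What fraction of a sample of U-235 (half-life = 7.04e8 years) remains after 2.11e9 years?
N/N₀ = (1/2)^(t/t½) = 0.1252 = 12.5%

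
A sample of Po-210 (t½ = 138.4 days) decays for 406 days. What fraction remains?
N/N₀ = (1/2)^(t/t½) = 0.1309 = 13.1%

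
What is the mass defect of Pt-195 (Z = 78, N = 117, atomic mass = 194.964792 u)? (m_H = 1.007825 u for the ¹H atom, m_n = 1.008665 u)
Δm = Z·m_H + N·m_n − M = 1.659 u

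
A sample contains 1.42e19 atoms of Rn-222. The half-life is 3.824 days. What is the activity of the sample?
A = λN = 2.574e18 decays/day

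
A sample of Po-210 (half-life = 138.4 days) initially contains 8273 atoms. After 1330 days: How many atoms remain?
N = N₀(1/2)^(t/t½) = 10.59 atoms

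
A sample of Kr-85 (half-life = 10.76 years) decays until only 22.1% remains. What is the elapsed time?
t = t½ × log₂(N₀/N) = 23.43 years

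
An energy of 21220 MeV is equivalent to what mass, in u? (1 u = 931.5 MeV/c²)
m = E/c² = 22.78 u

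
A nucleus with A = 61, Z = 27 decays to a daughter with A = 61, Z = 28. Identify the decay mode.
ΔA = 0, ΔZ = +1 ⇒ beta-minus decay (β⁻)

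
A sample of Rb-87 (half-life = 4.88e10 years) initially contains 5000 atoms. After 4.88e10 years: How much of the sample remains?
N = N₀(1/2)^(t/t½) = 2500 atoms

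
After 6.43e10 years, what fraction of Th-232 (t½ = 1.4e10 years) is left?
N/N₀ = (1/2)^(t/t½) = 0.04144 = 4.14%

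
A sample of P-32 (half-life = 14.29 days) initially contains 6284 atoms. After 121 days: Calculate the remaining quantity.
N = N₀(1/2)^(t/t½) = 17.75 atoms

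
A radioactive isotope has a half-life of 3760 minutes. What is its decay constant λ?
λ = ln(2)/t½ = 1.843e-4 minute⁻¹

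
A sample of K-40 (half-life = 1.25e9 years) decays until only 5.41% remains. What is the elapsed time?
t = t½ × log₂(N₀/N) = 5.26e9 years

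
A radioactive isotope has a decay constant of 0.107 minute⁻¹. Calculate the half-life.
t½ = ln(2)/λ = 6.478 minutes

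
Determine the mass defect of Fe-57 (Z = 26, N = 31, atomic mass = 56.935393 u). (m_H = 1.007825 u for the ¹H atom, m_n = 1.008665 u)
Δm = Z·m_H + N·m_n − M = 0.5367 u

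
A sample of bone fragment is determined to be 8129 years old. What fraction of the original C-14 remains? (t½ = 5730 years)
N/N₀ = (1/2)^(t/t½) = 0.3741 = 37.4%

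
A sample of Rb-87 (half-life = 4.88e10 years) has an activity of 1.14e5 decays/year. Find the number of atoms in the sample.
N = A/λ = 8.026e15 atoms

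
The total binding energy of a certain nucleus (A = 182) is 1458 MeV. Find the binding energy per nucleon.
B.E./A = 1458/182 = 8.011 MeV/nucleon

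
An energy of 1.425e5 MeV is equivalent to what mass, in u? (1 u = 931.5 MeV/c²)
m = E/c² = 153 u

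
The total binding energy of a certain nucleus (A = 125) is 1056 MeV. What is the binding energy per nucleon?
B.E./A = 1056/125 = 8.448 MeV/nucleon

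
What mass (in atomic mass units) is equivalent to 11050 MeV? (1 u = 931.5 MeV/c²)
m = E/c² = 11.86 u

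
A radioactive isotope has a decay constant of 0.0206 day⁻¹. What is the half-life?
t½ = ln(2)/λ = 33.65 days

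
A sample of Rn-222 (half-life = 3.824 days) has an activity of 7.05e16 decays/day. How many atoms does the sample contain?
N = A/λ = 3.889e17 atoms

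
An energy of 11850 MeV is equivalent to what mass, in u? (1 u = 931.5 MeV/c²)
m = E/c² = 12.72 u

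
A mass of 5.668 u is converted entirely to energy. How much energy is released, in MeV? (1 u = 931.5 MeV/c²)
E = mc² = 5280 MeV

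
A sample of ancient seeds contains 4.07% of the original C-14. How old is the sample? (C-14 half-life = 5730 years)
Age = t½ × log₂(1/ratio) = 26470 years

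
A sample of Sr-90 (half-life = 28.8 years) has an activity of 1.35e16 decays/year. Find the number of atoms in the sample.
N = A/λ = 5.609e17 atoms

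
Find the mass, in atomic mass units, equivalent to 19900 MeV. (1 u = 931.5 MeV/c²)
m = E/c² = 21.36 u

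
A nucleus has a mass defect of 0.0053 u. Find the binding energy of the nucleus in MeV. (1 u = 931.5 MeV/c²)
B.E. = Δm × 931.5 = 4.937 MeV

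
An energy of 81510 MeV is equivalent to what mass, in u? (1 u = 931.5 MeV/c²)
m = E/c² = 87.5 u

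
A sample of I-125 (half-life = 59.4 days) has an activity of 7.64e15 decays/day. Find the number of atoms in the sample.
N = A/λ = 6.547e17 atoms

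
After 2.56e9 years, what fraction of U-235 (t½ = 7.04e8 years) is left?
N/N₀ = (1/2)^(t/t½) = 0.08042 = 8.04%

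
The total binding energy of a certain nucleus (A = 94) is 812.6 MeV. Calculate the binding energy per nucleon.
B.E./A = 812.6/94 = 8.645 MeV/nucleon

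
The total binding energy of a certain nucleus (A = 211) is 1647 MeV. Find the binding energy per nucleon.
B.E./A = 1647/211 = 7.806 MeV/nucleon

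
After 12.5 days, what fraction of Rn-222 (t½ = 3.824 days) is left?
N/N₀ = (1/2)^(t/t½) = 0.1037 = 10.4%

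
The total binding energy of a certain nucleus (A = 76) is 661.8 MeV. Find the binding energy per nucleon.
B.E./A = 661.8/76 = 8.708 MeV/nucleon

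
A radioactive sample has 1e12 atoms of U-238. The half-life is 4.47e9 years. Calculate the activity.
A = λN = 155.1 decays/year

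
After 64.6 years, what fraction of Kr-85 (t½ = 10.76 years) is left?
N/N₀ = (1/2)^(t/t½) = 0.01558 = 1.56%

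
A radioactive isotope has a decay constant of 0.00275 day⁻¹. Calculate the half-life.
t½ = ln(2)/λ = 252.1 days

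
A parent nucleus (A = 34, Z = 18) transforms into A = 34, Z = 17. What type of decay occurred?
ΔA = 0, ΔZ = -1 ⇒ beta-plus decay (β⁺) or electron capture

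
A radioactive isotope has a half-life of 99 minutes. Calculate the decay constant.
λ = ln(2)/t½ = 0.007001 minute⁻¹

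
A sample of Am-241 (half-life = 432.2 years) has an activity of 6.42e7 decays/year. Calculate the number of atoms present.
N = A/λ = 4.003e10 atoms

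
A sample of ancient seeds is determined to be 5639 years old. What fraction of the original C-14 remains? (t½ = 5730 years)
N/N₀ = (1/2)^(t/t½) = 0.5055 = 50.6%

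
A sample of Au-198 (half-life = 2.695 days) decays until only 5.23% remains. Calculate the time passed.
t = t½ × log₂(N₀/N) = 11.47 days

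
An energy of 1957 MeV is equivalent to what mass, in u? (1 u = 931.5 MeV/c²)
m = E/c² = 2.101 u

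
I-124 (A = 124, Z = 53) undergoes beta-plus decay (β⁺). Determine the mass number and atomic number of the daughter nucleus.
Daughter: A = 124, Z = 52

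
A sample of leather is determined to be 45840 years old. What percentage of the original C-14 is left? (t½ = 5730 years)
N/N₀ = (1/2)^(t/t½) = 0.003906 = 0.391%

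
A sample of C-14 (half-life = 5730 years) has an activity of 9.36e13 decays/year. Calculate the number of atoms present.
N = A/λ = 7.738e17 atoms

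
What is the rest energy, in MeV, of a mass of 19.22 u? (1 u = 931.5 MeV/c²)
E = mc² = 17900 MeV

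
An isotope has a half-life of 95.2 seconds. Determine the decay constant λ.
λ = ln(2)/t½ = 0.007281 second⁻¹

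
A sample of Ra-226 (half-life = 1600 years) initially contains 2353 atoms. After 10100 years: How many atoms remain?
N = N₀(1/2)^(t/t½) = 29.61 atoms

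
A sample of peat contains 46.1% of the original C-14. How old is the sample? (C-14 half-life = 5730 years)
Age = t½ × log₂(1/ratio) = 6401 years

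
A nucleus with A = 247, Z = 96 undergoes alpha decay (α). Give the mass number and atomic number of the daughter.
Daughter: A = 243, Z = 94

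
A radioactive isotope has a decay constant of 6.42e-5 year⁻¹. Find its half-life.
t½ = ln(2)/λ = 10800 years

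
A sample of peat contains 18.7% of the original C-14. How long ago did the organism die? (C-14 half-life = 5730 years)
Age = t½ × log₂(1/ratio) = 13860 years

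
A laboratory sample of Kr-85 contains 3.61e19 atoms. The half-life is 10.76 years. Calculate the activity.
A = λN = 2.326e18 decays/year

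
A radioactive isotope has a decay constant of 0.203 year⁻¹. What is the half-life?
t½ = ln(2)/λ = 3.415 years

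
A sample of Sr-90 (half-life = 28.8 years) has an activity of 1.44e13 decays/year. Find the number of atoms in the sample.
N = A/λ = 5.983e14 atoms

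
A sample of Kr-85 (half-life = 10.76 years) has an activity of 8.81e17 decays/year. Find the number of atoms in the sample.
N = A/λ = 1.368e19 atoms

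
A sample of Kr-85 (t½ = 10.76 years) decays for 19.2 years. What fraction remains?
N/N₀ = (1/2)^(t/t½) = 0.2903 = 29%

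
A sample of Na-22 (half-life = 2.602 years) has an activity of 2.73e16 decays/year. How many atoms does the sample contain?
N = A/λ = 1.025e17 atoms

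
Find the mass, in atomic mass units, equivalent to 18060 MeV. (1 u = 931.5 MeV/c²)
m = E/c² = 19.39 u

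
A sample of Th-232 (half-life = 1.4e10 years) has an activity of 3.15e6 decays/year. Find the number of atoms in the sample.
N = A/λ = 6.362e16 atoms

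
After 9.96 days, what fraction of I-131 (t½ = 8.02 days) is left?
N/N₀ = (1/2)^(t/t½) = 0.4228 = 42.3%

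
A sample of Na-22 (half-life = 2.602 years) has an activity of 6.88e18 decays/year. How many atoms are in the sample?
N = A/λ = 2.583e19 atoms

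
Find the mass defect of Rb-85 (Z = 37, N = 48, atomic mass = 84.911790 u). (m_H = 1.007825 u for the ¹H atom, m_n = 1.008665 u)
Δm = Z·m_H + N·m_n − M = 0.7937 u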